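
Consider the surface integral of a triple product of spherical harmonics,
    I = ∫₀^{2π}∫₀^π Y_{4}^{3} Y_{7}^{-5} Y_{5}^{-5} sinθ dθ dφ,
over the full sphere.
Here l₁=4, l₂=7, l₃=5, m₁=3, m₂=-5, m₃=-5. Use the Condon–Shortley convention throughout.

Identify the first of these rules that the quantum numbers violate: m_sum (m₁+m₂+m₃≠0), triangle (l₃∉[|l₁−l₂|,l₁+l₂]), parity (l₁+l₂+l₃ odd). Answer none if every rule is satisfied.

m_sum

Σmᵢ = -7  ✗
l₃∈[|l₁−l₂|,l₁+l₂]=[3,11], have l₃=5
Σlᵢ = 16 ⇒ even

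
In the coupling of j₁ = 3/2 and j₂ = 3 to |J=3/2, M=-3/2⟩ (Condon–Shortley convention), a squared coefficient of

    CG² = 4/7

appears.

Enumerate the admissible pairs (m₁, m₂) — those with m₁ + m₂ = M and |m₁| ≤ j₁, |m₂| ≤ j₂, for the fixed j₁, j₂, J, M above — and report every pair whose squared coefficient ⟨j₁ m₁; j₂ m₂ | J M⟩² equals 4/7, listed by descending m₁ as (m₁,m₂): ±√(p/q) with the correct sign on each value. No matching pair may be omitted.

Admissible pairs with m₁+m₂ = M = -3/2: (-3/2,0), (-1/2,-1), (1/2,-2), (3/2,-3)
  (m₁,m₂)=(3/2,-3): CG² = 4/7, CG = +√(4/7)   ← matches the target
  (m₁,m₂)=(1/2,-2): CG² = 2/7, CG = −√(2/7)
  (m₁,m₂)=(-1/2,-1): CG² = 4/35, CG = +√(4/35)
  (m₁,m₂)=(-3/2,0): CG² = 1/35, CG = −√(1/35)
Pairs with CG² = 4/7: (3/2,-3): +√(4/7)

(3/2,-3): +√(4/7)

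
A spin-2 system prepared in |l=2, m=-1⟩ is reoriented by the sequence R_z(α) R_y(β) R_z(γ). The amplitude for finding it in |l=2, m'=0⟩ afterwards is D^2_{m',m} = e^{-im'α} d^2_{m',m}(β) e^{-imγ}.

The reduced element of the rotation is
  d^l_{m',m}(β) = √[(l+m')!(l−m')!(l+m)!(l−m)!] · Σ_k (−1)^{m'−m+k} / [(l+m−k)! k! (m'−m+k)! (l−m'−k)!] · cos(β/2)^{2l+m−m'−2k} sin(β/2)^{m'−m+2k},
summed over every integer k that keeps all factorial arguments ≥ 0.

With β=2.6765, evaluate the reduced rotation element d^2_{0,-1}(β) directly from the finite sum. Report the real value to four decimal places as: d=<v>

d=0.4910

d^2_{0,-1}(β=2.6765) via the finite sum:
c=cos(2.676500/2)=0.230456, s=sin(2.676500/2)=0.973083; N=√[2·2·1·6]=4.898979
k: max(0,(-1)−(0))=0 … min(2+(-1),2−(0))=1
  k=0: (−1)^1·4.8990/(2)·0.2305^3·0.9731^1 = -0.029174
  k=1: (−1)^2·4.8990/(2)·0.2305^1·0.9731^3 = +0.520131
d^2_{0,-1}(2.6765) = -0.029174 +0.520131 = +0.490958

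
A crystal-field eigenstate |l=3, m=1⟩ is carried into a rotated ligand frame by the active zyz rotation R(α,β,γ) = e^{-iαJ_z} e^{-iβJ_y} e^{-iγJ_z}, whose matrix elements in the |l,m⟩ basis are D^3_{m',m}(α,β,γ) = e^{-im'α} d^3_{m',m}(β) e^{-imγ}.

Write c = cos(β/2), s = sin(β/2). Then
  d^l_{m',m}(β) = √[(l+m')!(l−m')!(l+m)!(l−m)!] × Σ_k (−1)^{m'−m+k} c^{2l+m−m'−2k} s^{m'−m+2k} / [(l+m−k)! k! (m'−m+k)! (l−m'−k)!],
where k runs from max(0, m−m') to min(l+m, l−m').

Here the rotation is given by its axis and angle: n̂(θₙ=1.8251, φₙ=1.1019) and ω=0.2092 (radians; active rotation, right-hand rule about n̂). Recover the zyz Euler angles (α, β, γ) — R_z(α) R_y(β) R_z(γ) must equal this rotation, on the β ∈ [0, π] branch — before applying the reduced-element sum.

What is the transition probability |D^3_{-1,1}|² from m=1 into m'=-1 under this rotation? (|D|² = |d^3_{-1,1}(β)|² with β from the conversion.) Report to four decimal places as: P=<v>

Axis–angle → zyz. n̂ = (sinθₙcosφₙ, sinθₙsinφₙ, cosθₙ) = (+0.437368, +0.863378, -0.251572), ω = 0.2092.
R = I cosω + sinω [n̂]ₓ + (1−cosω) n̂n̂ᵀ gives
  R = [+0.982368, +0.060479, +0.176905; -0.044013, +0.994450, -0.095567; -0.181703, +0.086096, +0.979577]
β = atan2(√(R₁₃²+R₂₃²), R₃₃) = 0.202448; α = atan2(R₂₃, R₁₃) mod 2π = 5.787884; γ = atan2(R₃₂, −R₃₁) mod 2π = 0.442492
D^3_{-1,1}(5.7879,0.2024,0.4425) = e^{-i·-1·5.7879}·d^3_{-1,1}(0.2024)·e^{-i·1·0.4425}. Compute d first:
c=cos(0.202448/2)=0.994881, s=sin(0.202448/2)=0.101051; N=√[2·24·24·2]=48.000000
The bounds max(0,m−m')=2 and min(l+m,l−m')=4 give 3 terms
  k=2: (−1)^0·48.0000/(8)·0.9949^4·0.1011^2 = +0.060023
  k=3: (−1)^1·48.0000/(6)·0.9949^2·0.1011^4 = -0.000826
  k=4: (−1)^2·48.0000/(48)·0.9949^0·0.1011^6 = +0.000001
d^3_{-1,1}(0.2024) = +0.060023 -0.000826 +0.000001 = +0.059199
|D^3_{-1,1}|² = |d^3_{-1,1}(β)|² = (+0.059199)² = 0.003505 (the z-rotation phases have unit modulus)

P=0.0035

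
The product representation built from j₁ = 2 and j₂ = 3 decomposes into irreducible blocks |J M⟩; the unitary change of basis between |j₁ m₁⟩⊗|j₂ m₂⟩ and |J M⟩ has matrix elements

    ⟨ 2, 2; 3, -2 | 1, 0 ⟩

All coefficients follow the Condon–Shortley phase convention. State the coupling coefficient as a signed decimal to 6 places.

+√(1/7) = +0.377964

√[3·4!0!2!/7! · 4!0!1!5!1!1!] = √(576/7)
  +(−1)^0/∏(0,4,0,1,0,1)! = 1/24  (running 1/24)
⟨..|..⟩ = √(576/7)·(1/24) = +0.377964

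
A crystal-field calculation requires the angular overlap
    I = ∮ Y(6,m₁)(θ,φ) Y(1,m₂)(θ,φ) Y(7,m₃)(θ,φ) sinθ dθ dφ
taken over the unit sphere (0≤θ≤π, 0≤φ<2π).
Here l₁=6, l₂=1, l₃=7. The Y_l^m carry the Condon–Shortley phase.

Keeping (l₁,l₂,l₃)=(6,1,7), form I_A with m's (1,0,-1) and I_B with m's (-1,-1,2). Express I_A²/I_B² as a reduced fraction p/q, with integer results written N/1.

Same 6,1,7: normalisation and zero-m 3j drop out of the ratio.
A: Δ: 0! 12! 2! / 15! → 1/1365; sum: t=0:+1/604800 = 1/604800; 3j²(6 1 7; 1 0 -1) = Δ·Π!·Σ² = 16/455  (sign +1)
B: Δ: 0! 12! 2! / 15! → 1/1365; sum: t=0:+1/1209600 = 1/1209600; 3j²(6 1 7; -1 -1 2) = Δ·Π!·Σ² = 12/455  (sign -1)
I_A²/I_B² = (16/455)/(12/455) = 4/3

4/3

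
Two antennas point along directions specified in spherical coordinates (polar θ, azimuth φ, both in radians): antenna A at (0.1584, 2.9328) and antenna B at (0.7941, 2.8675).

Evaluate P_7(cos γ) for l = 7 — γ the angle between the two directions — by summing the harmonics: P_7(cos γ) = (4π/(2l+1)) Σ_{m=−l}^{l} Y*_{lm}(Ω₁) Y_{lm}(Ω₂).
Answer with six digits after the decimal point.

Expand P_7 via completeness: Σ_{m} conj(Y_{7,m}) at Ω₁ times Y_{7,m} at Ω₂ —
  m=-7: Y*=(-0.000000, 0.000001)  Y=(0.016004, -0.044137)  product (0.000000, 0.000000)
  m=-6: Y*=(0.000009, -0.000027)  Y=(-0.012722, 0.172166)  product (0.000005, 0.000002)
  m=-5: Y*=(-0.000210, 0.000362)  Y=(-0.072597, -0.357522)  product (0.000145, 0.000049)
  m=-4: Y*=(0.002913, -0.003219)  Y=(0.205950, 0.401036)  product (0.001891, 0.000505)
  m=-3: Y*=(-0.026248, 0.018992)  Y=(-0.139069, -0.149724)  product (0.006494, 0.001289)
  m=-2: Y*=(0.153589, -0.068144)  Y=(-0.215511, -0.131594)  product (-0.042067, -0.005525)
  m=-1: Y*=(-0.529643, 0.112221)  Y=(0.319329, 0.089785)  product (-0.179206, -0.011719)
  m=+0: Y*=(0.740830, -0.000000)  Y=(0.160838, 0.000000)  product (0.119153, 0.000000)
  m=+1: Y*=(0.529643, 0.112221)  Y=(-0.319329, 0.089785)  product (-0.179206, 0.011719)
  m=+2: Y*=(0.153589, 0.068144)  Y=(-0.215511, 0.131594)  product (-0.042067, 0.005525)
  m=+3: Y*=(0.026248, 0.018992)  Y=(0.139069, -0.149724)  product (0.006494, -0.001289)
  m=+4: Y*=(0.002913, 0.003219)  Y=(0.205950, -0.401036)  product (0.001891, -0.000505)
  m=+5: Y*=(0.000210, 0.000362)  Y=(0.072597, -0.357522)  product (0.000145, -0.000049)
  m=+6: Y*=(0.000009, 0.000027)  Y=(-0.012722, -0.172166)  product (0.000005, -0.000002)
  m=+7: Y*=(0.000000, 0.000001)  Y=(-0.016004, -0.044137)  product (0.000000, -0.000000)
Total Σ_m = (-0.306326, 0.000000). Multiply by 0.837758: (-0.256627, 0.000000). P_7(cos γ) = -0.256627

-0.256627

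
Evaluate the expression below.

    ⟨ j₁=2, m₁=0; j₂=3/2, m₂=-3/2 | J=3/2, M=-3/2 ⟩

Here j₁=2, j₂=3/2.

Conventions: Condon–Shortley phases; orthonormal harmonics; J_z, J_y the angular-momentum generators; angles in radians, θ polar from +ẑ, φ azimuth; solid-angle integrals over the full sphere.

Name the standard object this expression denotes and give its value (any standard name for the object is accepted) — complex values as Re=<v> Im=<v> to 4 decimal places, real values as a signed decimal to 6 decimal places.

Clebsch–Gordan coefficient, +√(1/5) ≈ +0.447214

This is a Clebsch–Gordan (vector-coupling) coefficient.
√[4·2!2!1!/6! · 2!2!0!3!0!3!] = √(16/5)
  +(−1)^0/∏(0,2,2,0,0,1)! = 1/4  (running 1/4)
⟨..|..⟩ = √(16/5)·(1/4) = +0.447214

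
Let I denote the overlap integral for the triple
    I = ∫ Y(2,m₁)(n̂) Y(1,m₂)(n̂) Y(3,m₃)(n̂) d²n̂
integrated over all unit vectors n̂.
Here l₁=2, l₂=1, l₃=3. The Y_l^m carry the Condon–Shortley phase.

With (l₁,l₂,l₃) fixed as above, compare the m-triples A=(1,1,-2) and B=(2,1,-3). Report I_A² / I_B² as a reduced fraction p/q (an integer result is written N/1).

2/3

l's match ⇒ only the (l;m) 3-j factors differ between A and B.
A: triangle coeff Δ(2,1,3) = 1/105; Σ_t [0,0]: t=0:+1/12 = 1/12; (3j)²=2/21 [(2 1 3; 1 1 -2)], sign=-1
B: triangle coeff Δ(2,1,3) = 1/105; Σ_t [0,0]: t=0:+1/48 = 1/48; (3j)²=1/7 [(2 1 3; 2 1 -3)], sign=+1
I_A²/I_B² = (2/21)/(1/7) = 2/3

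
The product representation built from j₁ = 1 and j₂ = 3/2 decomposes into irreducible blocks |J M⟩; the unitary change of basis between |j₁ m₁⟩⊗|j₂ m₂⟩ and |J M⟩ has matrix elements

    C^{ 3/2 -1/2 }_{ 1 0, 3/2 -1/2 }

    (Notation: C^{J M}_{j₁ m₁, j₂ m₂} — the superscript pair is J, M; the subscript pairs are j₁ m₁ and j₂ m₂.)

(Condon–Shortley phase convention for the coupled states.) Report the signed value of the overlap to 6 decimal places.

+√(1/15) ≈ +0.258199

√[4·1!1!2!/5! · 1!1!1!2!1!2!] = √(4/15)
  +(−1)^0/∏(0,1,1,1,0,1)! = 1  (running 1)
  +(−1)^1/∏(1,0,0,0,1,2)! = -1/2  (running 1/2)
⟨..|..⟩ = √(4/15)·(1/2) = +0.258199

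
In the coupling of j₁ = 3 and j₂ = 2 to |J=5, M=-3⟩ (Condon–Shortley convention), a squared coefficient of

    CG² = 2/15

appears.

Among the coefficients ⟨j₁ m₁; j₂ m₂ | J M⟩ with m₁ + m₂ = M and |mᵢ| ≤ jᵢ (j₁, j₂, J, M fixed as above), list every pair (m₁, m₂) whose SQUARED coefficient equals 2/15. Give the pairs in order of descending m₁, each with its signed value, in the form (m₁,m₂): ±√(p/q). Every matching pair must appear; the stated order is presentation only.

(-3,0): +√(2/15)

Admissible pairs with m₁+m₂ = M = -3: (-3,0), (-2,-1), (-1,-2)
  (m₁,m₂)=(-1,-2): CG² = 1/3, CG = +√(1/3)
  (m₁,m₂)=(-2,-1): CG² = 8/15, CG = +√(8/15)
  (m₁,m₂)=(-3,0): CG² = 2/15, CG = +√(2/15)   ← matches the target
Pairs with CG² = 2/15: (-3,0): +√(2/15)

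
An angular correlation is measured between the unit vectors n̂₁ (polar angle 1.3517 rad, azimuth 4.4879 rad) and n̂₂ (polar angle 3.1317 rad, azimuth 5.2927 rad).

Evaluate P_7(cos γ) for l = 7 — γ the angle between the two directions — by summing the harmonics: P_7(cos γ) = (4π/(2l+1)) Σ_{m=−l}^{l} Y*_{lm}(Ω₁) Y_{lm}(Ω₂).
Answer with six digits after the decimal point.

Summing Y*_{l m}(θ₁,φ₁)·Y_{l m}(θ₂,φ₂) over m ∈ [−7, 7]; prefactor 4π/(2·7+1) = 0.837758:
  m=-7: Y*=(0.422130, -0.000264)  Y=(0.000000, 0.000000)  product (0.000000, 0.000000)
  m=-6: Y*=(-0.078077, 0.342925)  Y=(-0.000000, 0.000000)  product (-0.000000, -0.000000)
  m=-5: Y*=(0.113057, 0.054383)  Y=(0.000000, -0.000000)  product (0.000000, -0.000000)
  m=-4: Y*=(-0.215286, 0.270159)  Y=(0.000000, 0.000000)  product (-0.000000, 0.000000)
  m=-3: Y*=(0.012916, 0.016188)  Y=(-0.000008, 0.000001)  product (-0.000000, -0.000000)
  m=-2: Y*=(-0.295467, 0.142354)  Y=(0.000293, -0.000674)  product (0.000009, 0.000241)
  m=-1: Y*=(-0.004413, -0.019327)  Y=(0.022158, 0.033797)  product (0.000555, -0.000577)
  m=+0: Y*=(-0.320882, -0.000000)  Y=(-1.091052, 0.000000)  product (0.350099, 0.000000)
  m=+1: Y*=(0.004413, -0.019327)  Y=(-0.022158, 0.033797)  product (0.000555, 0.000577)
  m=+2: Y*=(-0.295467, -0.142354)  Y=(0.000293, 0.000674)  product (0.000009, -0.000241)
  m=+3: Y*=(-0.012916, 0.016188)  Y=(0.000008, 0.000001)  product (-0.000000, 0.000000)
  m=+4: Y*=(-0.215286, -0.270159)  Y=(0.000000, -0.000000)  product (-0.000000, -0.000000)
  m=+5: Y*=(-0.113057, 0.054383)  Y=(-0.000000, -0.000000)  product (0.000000, 0.000000)
  m=+6: Y*=(-0.078077, -0.342925)  Y=(-0.000000, -0.000000)  product (-0.000000, 0.000000)
  m=+7: Y*=(-0.422130, -0.000264)  Y=(-0.000000, 0.000000)  product (0.000000, -0.000000)
Σ over m = (0.351228, -0.000000); ×(4π/15) → (0.294244, -0.000000). Real part: 0.294244

0.294244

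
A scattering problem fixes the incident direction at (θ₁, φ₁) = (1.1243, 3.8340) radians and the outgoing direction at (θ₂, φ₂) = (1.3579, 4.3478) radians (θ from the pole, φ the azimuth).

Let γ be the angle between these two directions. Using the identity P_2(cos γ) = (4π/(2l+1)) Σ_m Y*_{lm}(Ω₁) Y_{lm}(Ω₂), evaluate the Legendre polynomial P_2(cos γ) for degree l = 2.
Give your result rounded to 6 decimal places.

0.606846

Addition theorem: P_2(cos γ) = (4π/5) Σ_m Y*_{lm}(Ω₁) Y_{lm}(Ω₂), m = −2…2:
  [-2]  conj(Y_{2,-2})(Ω₁) = (0.058108, 0.308831) ; Y_{2,-2}(Ω₂) = (-0.275193, -0.245868) ; Δ = (0.059941, -0.099275)
  [-1]  conj(Y_{2,-1})(Ω₁) = (-0.231598, -0.192085) ; Y_{2,-1}(Ω₂) = (-0.056889, 0.149061) ; Δ = (0.041808, -0.023595)
  [+0]  conj(Y_{2,0})(Ω₁) = (-0.138970, -0.000000) ; Y_{2,0}(Ω₂) = (-0.273150, 0.000000) ; Δ = (0.037960, 0.000000)
  [+1]  conj(Y_{2,1})(Ω₁) = (0.231598, -0.192085) ; Y_{2,1}(Ω₂) = (0.056889, 0.149061) ; Δ = (0.041808, 0.023595)
  [+2]  conj(Y_{2,2})(Ω₁) = (0.058108, -0.308831) ; Y_{2,2}(Ω₂) = (-0.275193, 0.245868) ; Δ = (0.059941, 0.099275)
Accumulated sum (0.241457, 0.000000); after 4π/(2l+1) scaling, (0.606846, 0.000000) ⇒ P_2 = 0.606846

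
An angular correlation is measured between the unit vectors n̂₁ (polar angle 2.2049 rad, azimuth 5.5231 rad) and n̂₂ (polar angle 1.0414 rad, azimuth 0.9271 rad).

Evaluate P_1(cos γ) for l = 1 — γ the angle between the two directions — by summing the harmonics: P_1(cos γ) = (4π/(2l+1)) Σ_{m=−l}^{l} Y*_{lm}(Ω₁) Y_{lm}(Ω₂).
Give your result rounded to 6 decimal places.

-0.379943

Summing Y*_{l m}(θ₁,φ₁)·Y_{l m}(θ₂,φ₂) over m ∈ [−1, 1]; prefactor 4π/(2·1+1) = 4.188790:
  [-1]  conj(Y_{1,-1})(Ω₁) = (0.201728, -0.191766) ; Y_{1,-1}(Ω₂) = (0.178967, -0.238525) ; Δ = (-0.009638, -0.082437)
  [+0]  conj(Y_{1,0})(Ω₁) = (-0.289475, -0.000000) ; Y_{1,0}(Ω₂) = (0.246750, 0.000000) ; Δ = (-0.071428, -0.000000)
  [+1]  conj(Y_{1,1})(Ω₁) = (-0.201728, -0.191766) ; Y_{1,1}(Ω₂) = (-0.178967, -0.238525) ; Δ = (-0.009638, 0.082437)
Total Σ_m = (-0.090705, 0.000000). Multiply by 4.188790: (-0.379943, 0.000000). P_1(cos γ) = -0.379943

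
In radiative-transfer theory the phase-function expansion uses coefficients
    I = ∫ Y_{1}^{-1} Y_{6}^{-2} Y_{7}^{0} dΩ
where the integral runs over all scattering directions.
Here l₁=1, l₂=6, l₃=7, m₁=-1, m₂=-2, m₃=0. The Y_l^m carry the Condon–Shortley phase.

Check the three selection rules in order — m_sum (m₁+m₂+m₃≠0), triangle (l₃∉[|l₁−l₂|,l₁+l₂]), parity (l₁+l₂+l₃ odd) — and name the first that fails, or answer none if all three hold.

Σmᵢ = -3  ✗
l₃∈[|l₁−l₂|,l₁+l₂]=[5,7], have l₃=7
Σlᵢ = 14 ⇒ even

m_sum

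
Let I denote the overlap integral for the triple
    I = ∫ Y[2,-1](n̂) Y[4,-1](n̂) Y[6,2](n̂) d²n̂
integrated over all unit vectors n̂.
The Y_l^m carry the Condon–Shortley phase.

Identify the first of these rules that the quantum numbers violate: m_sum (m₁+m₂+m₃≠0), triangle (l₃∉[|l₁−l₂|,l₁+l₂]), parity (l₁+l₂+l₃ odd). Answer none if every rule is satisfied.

none

azimuthal sum: -1 − 1 + 2 = 0  ✓
2 ≤ 6 ≤ 6 (triangle on l)  ✓
L = 2 + 4 + 6 = 12 (even)  ✓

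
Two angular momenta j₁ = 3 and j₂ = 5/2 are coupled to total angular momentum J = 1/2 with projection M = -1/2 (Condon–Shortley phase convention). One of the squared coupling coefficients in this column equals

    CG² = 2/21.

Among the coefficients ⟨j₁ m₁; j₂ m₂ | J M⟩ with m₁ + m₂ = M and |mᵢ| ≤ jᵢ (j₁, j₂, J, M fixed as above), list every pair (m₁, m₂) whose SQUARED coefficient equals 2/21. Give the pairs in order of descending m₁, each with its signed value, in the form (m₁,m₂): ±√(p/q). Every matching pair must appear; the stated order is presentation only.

(1,-3/2): −√(2/21)

Admissible pairs with m₁+m₂ = M = -1/2: (-3,5/2), (-2,3/2), (-1,1/2), (0,-1/2), (1,-3/2), (2,-5/2)
  (m₁,m₂)=(2,-5/2): CG² = 1/21, CG = +√(1/21)
  (m₁,m₂)=(1,-3/2): CG² = 2/21, CG = −√(2/21)   ← matches the target
  (m₁,m₂)=(0,-1/2): CG² = 1/7, CG = +√(1/7)
  (m₁,m₂)=(-1,1/2): CG² = 4/21, CG = −√(4/21)
  (m₁,m₂)=(-2,3/2): CG² = 5/21, CG = +√(5/21)
  (m₁,m₂)=(-3,5/2): CG² = 2/7, CG = −√(2/7)
Pairs with CG² = 2/21: (1,-3/2): −√(2/21)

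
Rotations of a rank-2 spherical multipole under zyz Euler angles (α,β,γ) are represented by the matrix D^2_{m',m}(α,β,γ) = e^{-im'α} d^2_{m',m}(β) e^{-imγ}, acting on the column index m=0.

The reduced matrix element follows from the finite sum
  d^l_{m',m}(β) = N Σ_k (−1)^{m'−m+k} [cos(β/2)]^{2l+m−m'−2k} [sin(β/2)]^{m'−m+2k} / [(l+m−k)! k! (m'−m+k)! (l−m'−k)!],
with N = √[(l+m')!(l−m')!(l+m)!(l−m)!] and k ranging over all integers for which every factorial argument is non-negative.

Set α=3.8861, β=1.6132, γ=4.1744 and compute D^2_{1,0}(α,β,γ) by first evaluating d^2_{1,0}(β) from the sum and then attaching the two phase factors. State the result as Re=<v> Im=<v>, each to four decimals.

D^2_{1,0}(3.8861,1.6132,4.1744) = e^{-i·1·3.8861}·d^2_{1,0}(1.6132)·e^{-i·0·4.1744}. Compute d first:
c=cos(1.613200/2)=0.691957, s=sin(1.613200/2)=0.721939; N=√[6·1·2·2]=4.898979
k: max(0,(0)−(1))=0 … min(2+(0),2−(1))=1
  k=0: (−1)^1·4.8990/(2)·0.6920^3·0.7219^1 = -0.585886
  k=1: (−1)^2·4.8990/(2)·0.6920^1·0.7219^3 = +0.637758
d^2_{1,0}(1.6132) = -0.585886 +0.637758 = +0.051871
Phases: e^{-i·(1)·3.8861}=-0.735422+0.677610i, e^{-i·(0)·4.1744}=+1.000000+0.000000i ⇒ D=-0.038147+0.035149i

Re=-0.0381 Im=0.0351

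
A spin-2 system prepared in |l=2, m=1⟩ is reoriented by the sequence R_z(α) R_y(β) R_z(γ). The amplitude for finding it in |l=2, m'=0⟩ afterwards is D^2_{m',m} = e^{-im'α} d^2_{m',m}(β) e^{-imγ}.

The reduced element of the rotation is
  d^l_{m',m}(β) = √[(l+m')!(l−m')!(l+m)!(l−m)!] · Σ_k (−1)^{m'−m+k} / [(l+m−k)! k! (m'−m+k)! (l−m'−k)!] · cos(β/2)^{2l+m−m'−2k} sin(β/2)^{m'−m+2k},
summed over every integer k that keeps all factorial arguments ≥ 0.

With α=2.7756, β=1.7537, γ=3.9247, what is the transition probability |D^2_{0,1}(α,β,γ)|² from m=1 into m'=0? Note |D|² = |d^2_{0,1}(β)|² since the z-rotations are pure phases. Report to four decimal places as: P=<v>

P=0.0480

Split into d^2_{0,1}(β=1.7537) × two z-phases.
With c≡cos(β/2)=0.639576 and s≡sin(β/2)=0.768728, N=[2·2·6·1]^{1/2}=4.898979
k∈{1,2} keeps every argument non-negative
  k=1: (−1)^0·4.8990/(2)·0.6396^3·0.7687^1 = +0.492634
  k=2: (−1)^1·4.8990/(2)·0.6396^1·0.7687^3 = -0.711682
d^2_{0,1}(1.7537) = +0.492634 -0.711682 = -0.219048
|D^2_{0,1}|² = |d^2_{0,1}(β)|² = (-0.219048)² = 0.047982 (the z-rotation phases have unit modulus)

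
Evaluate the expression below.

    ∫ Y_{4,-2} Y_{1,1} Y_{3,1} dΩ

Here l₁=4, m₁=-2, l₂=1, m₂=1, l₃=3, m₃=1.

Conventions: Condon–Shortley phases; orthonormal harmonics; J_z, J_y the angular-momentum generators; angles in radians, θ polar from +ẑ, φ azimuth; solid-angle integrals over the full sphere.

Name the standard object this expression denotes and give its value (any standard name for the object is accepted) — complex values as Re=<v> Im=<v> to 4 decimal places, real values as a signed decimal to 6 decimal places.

Gaunt coefficient, +0.238414

This is a Gaunt coefficient — the integral of a triple product of spherical harmonics over the sphere.
Rules hold: Σm=0, L=8 even, 3≤3≤5.
N = 9·3·7 = 189
Δ = 2!·6!·0!/9! = 1/252
Racah Σ t=1..1: t=1:−1/36 = -1/36
⇒ 3j(4 1 3; 0 0 0)² = 4/63, sgn +1
Racah Σ t=2..2: t=2:+1/96 = 1/96
⇒ 3j(4 1 3; -2 1 1)² = 5/84, sgn +1
4πI² = N·(3j₀)²·(3jₘ)² = 5/7
I = +1·√(0.714286/4π) = 0.23841361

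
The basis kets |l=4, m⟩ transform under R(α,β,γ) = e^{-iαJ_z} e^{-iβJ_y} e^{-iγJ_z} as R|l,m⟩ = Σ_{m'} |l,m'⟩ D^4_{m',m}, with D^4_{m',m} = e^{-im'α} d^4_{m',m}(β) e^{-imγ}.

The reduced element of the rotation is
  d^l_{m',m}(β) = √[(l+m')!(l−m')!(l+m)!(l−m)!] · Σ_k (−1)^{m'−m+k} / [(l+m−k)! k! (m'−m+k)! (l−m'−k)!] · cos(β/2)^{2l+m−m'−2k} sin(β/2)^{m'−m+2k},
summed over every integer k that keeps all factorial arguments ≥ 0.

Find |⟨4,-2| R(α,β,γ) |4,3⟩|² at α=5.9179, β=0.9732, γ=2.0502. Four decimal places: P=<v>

P=0.0247

D^4_{-2,3}(5.9179,0.9732,2.0502) = e^{-i·-2·5.9179}·d^4_{-2,3}(0.9732)·e^{-i·3·2.0502}. Compute d first:
With c≡cos(β/2)=0.883928 and s≡sin(β/2)=0.467623, N=[2·720·5040·1]^{1/2}=2693.993318
k: max(0,(3)−(-2))=5 … min(4+(3),4−(-2))=6
  k=5: (−1)^0·2693.9933/(240)·0.8839^3·0.4676^5 = +0.173347
  k=6: (−1)^1·2693.9933/(720)·0.8839^1·0.4676^7 = -0.016172
d^4_{-2,3}(0.9732) = +0.173347 -0.016172 = +0.157175
|D^4_{-2,3}|² = |d^4_{-2,3}(β)|² = (+0.157175)² = 0.024704 (the z-rotation phases have unit modulus)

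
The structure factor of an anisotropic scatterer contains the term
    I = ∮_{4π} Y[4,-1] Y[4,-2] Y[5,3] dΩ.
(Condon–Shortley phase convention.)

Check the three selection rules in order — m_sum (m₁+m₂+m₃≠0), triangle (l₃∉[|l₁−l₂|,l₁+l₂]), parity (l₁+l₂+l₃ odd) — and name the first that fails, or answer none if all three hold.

m₁+m₂+m₃ = -1 − 2 + 3 = 0  ✓
triangle: |4−4|=0 ≤ l₃=5 ≤ 4+4=8  ✓
parity: l₁+l₂+l₃ = 13 is odd  ✗

parity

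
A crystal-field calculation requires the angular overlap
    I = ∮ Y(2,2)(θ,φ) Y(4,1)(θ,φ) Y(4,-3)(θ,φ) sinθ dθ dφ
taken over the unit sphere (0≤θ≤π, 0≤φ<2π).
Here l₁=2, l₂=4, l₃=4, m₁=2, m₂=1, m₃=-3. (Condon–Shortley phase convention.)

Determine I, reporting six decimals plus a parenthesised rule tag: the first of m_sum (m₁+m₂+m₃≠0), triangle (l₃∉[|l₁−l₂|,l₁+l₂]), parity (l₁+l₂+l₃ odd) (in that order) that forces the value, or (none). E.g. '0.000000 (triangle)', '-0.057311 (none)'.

0.159270 (none)

m-sum 0 ✓  L=10 even ✓  2≤4≤6 ✓
Π(2lᵢ+1) = 5×9×9 = 405
triangle coeff Δ(2,4,4) = 1/13860
Σ_t [0,2]: t=0:+1/192 t=1:−1/36 t=2:+1/192 = -5/288
(3j)²=20/693 [(2 4 4; 0 0 0)], sign=-1
Σ_t [0,0]: t=0:+1/480 = 1/480
(3j)²=3/110 [(2 4 4; 2 1 -3)], sign=-1
⇒ 4πI² = 270/847
I = (+1)√(270/847/(4π)) = 0.15927046
No selection rule forces the value: the integral is nonzero (none).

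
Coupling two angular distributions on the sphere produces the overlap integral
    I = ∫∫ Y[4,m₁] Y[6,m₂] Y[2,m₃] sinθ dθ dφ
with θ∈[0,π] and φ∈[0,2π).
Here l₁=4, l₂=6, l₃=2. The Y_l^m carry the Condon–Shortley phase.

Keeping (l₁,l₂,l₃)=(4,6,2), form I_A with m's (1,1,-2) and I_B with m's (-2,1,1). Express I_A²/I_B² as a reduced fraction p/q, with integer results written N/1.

l's match ⇒ only the (l;m) 3-j factors differ between A and B.
A: triangle coeff Δ(4,6,2) = 1/6435; Σ_t [3,3]: t=3:−1/17280 = -1/17280; (3j)²=7/1287 [(4 6 2; 1 1 -2)], sign=-1
B: triangle coeff Δ(4,6,2) = 1/6435; Σ_t [6,6]: t=6:+1/8640 = 1/8640; (3j)²=14/1287 [(4 6 2; -2 1 1)], sign=-1
I_A²/I_B² = (7/1287)/(14/1287) = 1/2

1/2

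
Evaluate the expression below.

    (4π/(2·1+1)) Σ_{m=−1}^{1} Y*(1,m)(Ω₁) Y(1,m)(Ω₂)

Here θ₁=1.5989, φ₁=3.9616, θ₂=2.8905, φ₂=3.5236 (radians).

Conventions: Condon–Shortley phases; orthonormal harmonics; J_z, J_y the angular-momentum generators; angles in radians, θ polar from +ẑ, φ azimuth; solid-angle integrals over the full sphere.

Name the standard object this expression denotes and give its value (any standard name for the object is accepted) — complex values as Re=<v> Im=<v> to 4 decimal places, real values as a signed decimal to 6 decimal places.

Legendre polynomial (addition theorem), +0.252138

This sum is the spherical-harmonic addition theorem: it equals the Legendre polynomial P_l(cos γ) of the angle γ between the two directions.
Summing Y*_{l m}(θ₁,φ₁)·Y_{l m}(θ₂,φ₂) over m ∈ [−1, 1]; prefactor 4π/(2·1+1) = 4.188790:
  [-1]  conj(Y_{1,-1})(Ω₁) = -0.235609-0.252509i ; Y_{1,-1}(Ω₂) = -0.079655+0.032001i ; Δ = +0.026848+0.012574i
  [+0]  conj(Y_{1,0})(Ω₁) = -0.013730-0.000000i ; Y_{1,0}(Ω₂) = -0.473281+0.000000i ; Δ = +0.006498+0.000000i
  [+1]  conj(Y_{1,1})(Ω₁) = +0.235609-0.252509i ; Y_{1,1}(Ω₂) = +0.079655+0.032001i ; Δ = +0.026848-0.012574i
Σ over m = +0.060194+0.000000i; ×(4π/3) → +0.252138+0.000000i. Real part: 0.252138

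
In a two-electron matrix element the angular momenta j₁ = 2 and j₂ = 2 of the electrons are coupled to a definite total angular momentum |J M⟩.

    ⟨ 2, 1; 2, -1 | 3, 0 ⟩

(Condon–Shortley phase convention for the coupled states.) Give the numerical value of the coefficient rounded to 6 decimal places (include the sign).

triangle: 1!×3!×3!/8! = 36/40320
(j±m)!: 3!×1!×1!×3!×3!×3! = 1296
prefactor² = (2J+1)×Δ×N² = 81/10
  k=0: +1/(0!×1!×1!×1!×2!×2!) = 1/4
  k=1: −1/(1!×0!×0!×0!×3!×3!) = -1/36
Σ = 2/9  ⇒  CG² = 81/10×(2/9)² = 2/5
CG = +√(2/5) = +0.632456

+√(2/5) ≈ +0.632456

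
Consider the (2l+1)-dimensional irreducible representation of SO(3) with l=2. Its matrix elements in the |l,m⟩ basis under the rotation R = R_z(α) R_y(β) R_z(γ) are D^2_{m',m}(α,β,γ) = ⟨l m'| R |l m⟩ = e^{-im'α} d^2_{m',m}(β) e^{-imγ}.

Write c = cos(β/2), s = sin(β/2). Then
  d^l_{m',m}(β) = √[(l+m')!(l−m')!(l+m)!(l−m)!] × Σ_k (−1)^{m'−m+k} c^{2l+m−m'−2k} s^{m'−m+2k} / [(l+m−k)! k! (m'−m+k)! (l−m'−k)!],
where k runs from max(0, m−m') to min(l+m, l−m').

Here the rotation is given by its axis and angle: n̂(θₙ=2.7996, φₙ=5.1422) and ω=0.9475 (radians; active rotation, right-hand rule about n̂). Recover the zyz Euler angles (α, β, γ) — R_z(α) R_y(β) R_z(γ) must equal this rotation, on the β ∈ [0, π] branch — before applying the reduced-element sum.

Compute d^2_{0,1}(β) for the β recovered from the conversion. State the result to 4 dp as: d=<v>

Axis–angle → zyz. n̂ = (sinθₙcosφₙ, sinθₙsinφₙ, cosθₙ) = (+0.139746, -0.304862, -0.942088), ω = 0.9475.
R = I cosω + sinω [n̂]ₓ + (1−cosω) n̂n̂ᵀ gives
  R = [+0.591844, +0.747202, -0.302340; -0.782672, +0.622405, +0.006092; +0.192730, +0.233028, +0.953181]
β = atan2(√(R₁₃²+R₂₃²), R₃₃) = 0.307211; α = atan2(R₂₃, R₁₃) mod 2π = 3.121447; γ = atan2(R₃₂, −R₃₁) mod 2π = 2.261825
d^2_{0,1}(β=0.3072) via the finite sum:
With c≡cos(β/2)=0.988226 and s≡sin(β/2)=0.153002, N=[2·2·6·1]^{1/2}=4.898979
The bounds max(0,m−m')=1 and min(l+m,l−m')=2 give 2 terms
  k=1: (−1)^0·4.8990/(2)·0.9882^3·0.1530^1 = +0.361695
  k=2: (−1)^1·4.8990/(2)·0.9882^1·0.1530^3 = -0.008670
d^2_{0,1}(0.3072) = +0.361695 -0.008670 = +0.353025

d=0.3530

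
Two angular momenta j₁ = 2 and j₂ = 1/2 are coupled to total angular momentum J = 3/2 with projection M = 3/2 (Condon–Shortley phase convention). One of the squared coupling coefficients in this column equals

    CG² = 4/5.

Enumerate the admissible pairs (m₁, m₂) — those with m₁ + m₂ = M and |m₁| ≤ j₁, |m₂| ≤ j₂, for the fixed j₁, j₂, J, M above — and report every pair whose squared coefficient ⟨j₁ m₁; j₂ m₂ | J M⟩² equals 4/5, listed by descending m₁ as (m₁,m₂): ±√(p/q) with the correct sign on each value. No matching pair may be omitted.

Admissible pairs with m₁+m₂ = M = 3/2: (1,1/2), (2,-1/2)
  (m₁,m₂)=(2,-1/2): CG² = 4/5, CG = +√(4/5)   ← matches the target
  (m₁,m₂)=(1,1/2): CG² = 1/5, CG = −√(1/5)
Pairs with CG² = 4/5: (2,-1/2): +√(4/5)

(2,-1/2): +√(4/5)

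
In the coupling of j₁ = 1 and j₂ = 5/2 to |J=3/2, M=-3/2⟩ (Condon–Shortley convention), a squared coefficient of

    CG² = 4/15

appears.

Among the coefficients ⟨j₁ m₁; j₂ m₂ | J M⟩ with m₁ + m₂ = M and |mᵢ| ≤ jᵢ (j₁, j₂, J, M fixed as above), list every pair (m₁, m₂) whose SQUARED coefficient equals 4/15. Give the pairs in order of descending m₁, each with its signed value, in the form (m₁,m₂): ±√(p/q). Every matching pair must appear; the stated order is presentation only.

(0,-3/2): −√(4/15)

Admissible pairs with m₁+m₂ = M = -3/2: (-1,-1/2), (0,-3/2), (1,-5/2)
  (m₁,m₂)=(1,-5/2): CG² = 2/3, CG = +√(2/3)
  (m₁,m₂)=(0,-3/2): CG² = 4/15, CG = −√(4/15)   ← matches the target
  (m₁,m₂)=(-1,-1/2): CG² = 1/15, CG = +√(1/15)
Pairs with CG² = 4/15: (0,-3/2): −√(4/15)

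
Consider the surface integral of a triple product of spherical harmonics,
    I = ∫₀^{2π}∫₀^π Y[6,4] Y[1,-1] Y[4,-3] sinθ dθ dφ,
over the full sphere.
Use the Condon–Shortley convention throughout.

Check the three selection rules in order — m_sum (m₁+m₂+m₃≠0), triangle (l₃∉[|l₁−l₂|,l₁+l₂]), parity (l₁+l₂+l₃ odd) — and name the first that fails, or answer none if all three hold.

triangle

azimuthal sum: 4 − 1 − 3 = 0  ✓
l₃ must lie in [5,7]; have l₃=4  ✗
L = 6 + 1 + 4 = 11 (odd)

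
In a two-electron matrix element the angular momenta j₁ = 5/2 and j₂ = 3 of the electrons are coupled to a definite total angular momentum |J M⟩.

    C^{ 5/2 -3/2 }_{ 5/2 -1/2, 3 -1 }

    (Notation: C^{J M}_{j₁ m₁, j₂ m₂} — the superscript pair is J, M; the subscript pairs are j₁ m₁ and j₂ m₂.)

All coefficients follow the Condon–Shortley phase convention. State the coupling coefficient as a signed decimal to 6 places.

j₁+j₂−J=3  J+j₁−j₂=2  J−j₁+j₂=3  j₁+j₂+J+1=9
(j₁±m₁, j₂±m₂, J±M) = (2,3,2,4,1,4)
P² = 576/35
sum k=1..2:
  [1] −1/8 = -1/8
  [2] +1/12 = 1/12
S = -1/24
C² = P²·S² = 1/35 ; C = -0.169031

-0.169031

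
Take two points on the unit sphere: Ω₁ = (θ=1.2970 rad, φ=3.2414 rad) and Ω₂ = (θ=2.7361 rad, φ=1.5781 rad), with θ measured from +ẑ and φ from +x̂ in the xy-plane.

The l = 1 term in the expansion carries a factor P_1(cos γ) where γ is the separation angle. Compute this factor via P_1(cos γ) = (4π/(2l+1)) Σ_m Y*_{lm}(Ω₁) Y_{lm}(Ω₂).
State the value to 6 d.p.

-0.283543

Addition theorem: P_1(cos γ) = (4π/3) Σ_m Y*_{lm}(Ω₁) Y_{lm}(Ω₂), m = −1…1:
  term(m=-1) = -0.004187+0.045139i   from Y*(Ω₁)=-0.330970-0.033143i, Y(Ω₂)=-0.000995-0.136284i
  term(m=+0) = -0.059316+0.000000i   from Y*(Ω₁)=+0.132112-0.000000i, Y(Ω₂)=-0.448981+0.000000i
  term(m=+1) = -0.004187-0.045139i   from Y*(Ω₁)=+0.330970-0.033143i, Y(Ω₂)=+0.000995-0.136284i
Accumulated sum -0.067691+0.000000i; after 4π/(2l+1) scaling, -0.283543+0.000000i ⇒ P_1 = -0.283543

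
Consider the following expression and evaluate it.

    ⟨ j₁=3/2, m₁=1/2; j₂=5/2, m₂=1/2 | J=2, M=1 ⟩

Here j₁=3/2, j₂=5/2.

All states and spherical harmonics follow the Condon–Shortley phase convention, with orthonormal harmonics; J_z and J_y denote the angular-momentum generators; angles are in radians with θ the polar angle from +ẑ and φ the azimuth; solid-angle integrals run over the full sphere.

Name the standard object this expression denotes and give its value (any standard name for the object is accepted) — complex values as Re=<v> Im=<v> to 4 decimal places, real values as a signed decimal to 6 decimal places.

This is a Clebsch–Gordan (vector-coupling) coefficient.
j₁+j₂−J=2  J+j₁−j₂=1  J−j₁+j₂=3  j₁+j₂+J+1=7
(j₁±m₁, j₂±m₂, J±M) = (2,1,3,2,3,1)
P² = 12/7
sum k=0..1:
  [0] +1/12 = 1/12
  [1] −1/2 = -1/2
S = -5/12
C² = P²·S² = 25/84 ; C = -0.545545

Clebsch–Gordan coefficient, −√(25/84) ≈ -0.545545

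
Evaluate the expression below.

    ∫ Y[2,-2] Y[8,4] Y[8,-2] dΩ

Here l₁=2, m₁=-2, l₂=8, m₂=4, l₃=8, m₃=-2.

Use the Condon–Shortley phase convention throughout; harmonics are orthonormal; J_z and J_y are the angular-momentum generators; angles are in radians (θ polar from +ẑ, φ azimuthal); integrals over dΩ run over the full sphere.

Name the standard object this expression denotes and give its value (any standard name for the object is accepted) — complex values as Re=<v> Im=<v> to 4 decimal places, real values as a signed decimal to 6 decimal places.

This is a Gaunt coefficient — the integral of a triple product of spherical harmonics over the sphere.
Rules hold: Σm=0, L=18 even, 6≤8≤10.
N = 5·17·17 = 1445
Δ = 2!·2!·14!/19! = 1/348840
Racah Σ t=0..2: t=0:+1/116121600 t=1:−1/25401600 t=2:+1/116121600 = -1/45158400
⇒ 3j(2 8 8; 0 0 0)² = 24/1615, sgn -1
Racah Σ t=2..2: t=2:+1/348364800 = 1/348364800
⇒ 3j(2 8 8; -2 4 -2)² = 11/646, sgn +1
4πI² = N·(3j₀)²·(3jₘ)² = 132/361
I = -1·√(0.365651/4π) = -0.17058013

Gaunt coefficient, -0.170580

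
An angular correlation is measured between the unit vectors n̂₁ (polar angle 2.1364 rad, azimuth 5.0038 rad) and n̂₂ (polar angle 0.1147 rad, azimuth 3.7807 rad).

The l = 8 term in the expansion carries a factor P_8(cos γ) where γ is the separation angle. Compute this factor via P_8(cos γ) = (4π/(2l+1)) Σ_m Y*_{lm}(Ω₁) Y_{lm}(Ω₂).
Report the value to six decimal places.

-0.075077

Expand P_8 via completeness: Σ_{m} conj(Y_{8,m}) at Ω₁ times Y_{8,m} at Ω₂ —
  m=-8: (-0.09171 + 0.09639j) × (0.00000 + 0.00000j) = -0.00000 - 0.00000j  (running Σ = -0.00000 - 0.00000j)
  m=-7: (0.30133 + 0.15272j) × (0.00000 - 0.00000j) = 0.00000 - 0.00000j  (running Σ = 0.00000 - 0.00000j)
  m=-6: (0.07970 - 0.44386j) × (-0.00001 + 0.00001j) = 0.00000 + 0.00000j  (running Σ = 0.00000 + 0.00000j)
  m=-5: (-0.24297 + 0.02775j) × (0.00019 - 0.00001j) = -0.00005 + 0.00001j  (running Σ = -0.00004 + 0.00001j)
  m=-4: (-0.07490 - 0.17463j) × (-0.00187 - 0.00124j) = -0.00008 + 0.00042j  (running Σ = -0.00012 + 0.00043j)
  m=-3: (-0.27018 + 0.22599j) × (0.00677 + 0.01875j) = -0.00607 - 0.00354j  (running Σ = -0.00619 - 0.00310j)
  m=-2: (-0.01339 - 0.00883j) × (0.03624 - 0.12032j) = -0.00155 + 0.00129j  (running Σ = -0.00773 - 0.00181j)
  m=-1: (-0.09966 + 0.33227j) × (-0.40302 + 0.29951j) = -0.05935 - 0.16376j  (running Σ = -0.06708 - 0.16557j)
  m=0: (0.03609 + 0.00000j) × (0.90342 + 0.00000j) = 0.03260 + 0.00000j  (running Σ = -0.03448 - 0.16557j)
  m=1: (0.09966 + 0.33227j) × (0.40302 + 0.29951j) = -0.05935 + 0.16376j  (running Σ = -0.09383 - 0.00181j)
  m=2: (-0.01339 + 0.00883j) × (0.03624 + 0.12032j) = -0.00155 - 0.00129j  (running Σ = -0.09538 - 0.00310j)
  m=3: (0.27018 + 0.22599j) × (-0.00677 + 0.01875j) = -0.00607 + 0.00354j  (running Σ = -0.10145 + 0.00043j)
  m=4: (-0.07490 + 0.17463j) × (-0.00187 + 0.00124j) = -0.00008 - 0.00042j  (running Σ = -0.10152 + 0.00001j)
  m=5: (0.24297 + 0.02775j) × (-0.00019 - 0.00001j) = -0.00005 - 0.00001j  (running Σ = -0.10157 + 0.00000j)
  m=6: (0.07970 + 0.44386j) × (-0.00001 - 0.00001j) = 0.00000 - 0.00000j  (running Σ = -0.10157 - 0.00000j)
  m=7: (-0.30133 + 0.15272j) × (-0.00000 - 0.00000j) = 0.00000 + 0.00000j  (running Σ = -0.10157 - 0.00000j)
  m=8: (-0.09171 - 0.09639j) × (0.00000 - 0.00000j) = -0.00000 + 0.00000j  (running Σ = -0.10157 - 0.00000j)
Total Σ_m = -0.10157 - 0.00000j. Multiply by 0.739198: -0.07508 - 0.00000j. P_8(cos γ) = -0.075077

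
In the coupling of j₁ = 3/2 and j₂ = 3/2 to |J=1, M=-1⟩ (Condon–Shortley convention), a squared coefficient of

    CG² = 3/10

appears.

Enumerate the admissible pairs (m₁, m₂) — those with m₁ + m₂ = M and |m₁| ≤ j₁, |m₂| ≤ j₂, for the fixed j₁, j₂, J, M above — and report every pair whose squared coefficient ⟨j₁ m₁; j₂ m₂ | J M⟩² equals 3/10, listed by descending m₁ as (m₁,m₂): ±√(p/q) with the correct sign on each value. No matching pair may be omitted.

(1/2,-3/2): +√(3/10); (-3/2,1/2): +√(3/10)

Admissible pairs with m₁+m₂ = M = -1: (-3/2,1/2), (-1/2,-1/2), (1/2,-3/2)
  (m₁,m₂)=(1/2,-3/2): CG² = 3/10, CG = +√(3/10)   ← matches the target
  (m₁,m₂)=(-1/2,-1/2): CG² = 2/5, CG = −√(2/5)
  (m₁,m₂)=(-3/2,1/2): CG² = 3/10, CG = +√(3/10)   ← matches the target
Pairs with CG² = 3/10: (1/2,-3/2): +√(3/10); (-3/2,1/2): +√(3/10)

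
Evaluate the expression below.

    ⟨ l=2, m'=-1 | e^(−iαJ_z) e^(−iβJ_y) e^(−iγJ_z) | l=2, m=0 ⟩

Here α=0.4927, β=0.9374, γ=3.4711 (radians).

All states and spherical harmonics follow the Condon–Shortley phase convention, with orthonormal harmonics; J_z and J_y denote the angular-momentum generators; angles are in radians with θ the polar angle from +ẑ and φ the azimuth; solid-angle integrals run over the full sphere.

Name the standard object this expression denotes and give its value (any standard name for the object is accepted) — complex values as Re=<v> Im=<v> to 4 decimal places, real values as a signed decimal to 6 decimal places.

This is a Wigner D-matrix element — the rotation-matrix element ⟨l m'| R(α,β,γ) |l m⟩ in the angular-momentum basis.
D^2_{-1,0}(0.4927,0.9374,3.4711) = e^{-i·-1·0.4927}·d^2_{-1,0}(0.9374)·e^{-i·0·3.4711}. Compute d first:
c=cos(0.937400/2)=0.892156, s=sin(0.937400/2)=0.451727; N=√[1·6·2·2]=4.898979
Admissible k: 1..2 (factorial args all ≥0)
  k=1: (−1)^0·4.8990/(2)·0.8922^3·0.4517^1 = +0.785732
  k=2: (−1)^1·4.8990/(2)·0.8922^1·0.4517^3 = -0.201439
d^2_{-1,0}(0.9374) = +0.785732 -0.201439 = +0.584293
Attach z-rotation phases: D = e^{-i(-1)(0.4927)}·(+0.584293)·e^{-i(0)(3.4711)} = +0.514796+0.276374i

Wigner D-matrix element, Re=0.5148 Im=0.2764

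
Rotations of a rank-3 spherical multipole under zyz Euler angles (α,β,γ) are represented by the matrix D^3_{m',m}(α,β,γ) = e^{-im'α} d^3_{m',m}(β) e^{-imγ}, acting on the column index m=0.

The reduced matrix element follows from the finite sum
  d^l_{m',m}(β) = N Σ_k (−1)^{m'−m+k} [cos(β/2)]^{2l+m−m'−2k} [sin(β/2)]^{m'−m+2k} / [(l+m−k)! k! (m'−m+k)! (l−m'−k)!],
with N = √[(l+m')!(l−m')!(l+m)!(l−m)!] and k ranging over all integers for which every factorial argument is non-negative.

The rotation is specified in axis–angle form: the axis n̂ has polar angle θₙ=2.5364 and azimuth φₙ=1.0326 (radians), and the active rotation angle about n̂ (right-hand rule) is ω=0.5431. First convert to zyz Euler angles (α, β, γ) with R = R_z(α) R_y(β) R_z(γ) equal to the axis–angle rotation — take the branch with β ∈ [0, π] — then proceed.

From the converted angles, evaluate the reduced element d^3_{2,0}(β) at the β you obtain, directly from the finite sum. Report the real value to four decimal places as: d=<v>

d=0.1188

Axis–angle → zyz. n̂ = (sinθₙcosφₙ, sinθₙsinφₙ, cosθₙ) = (+0.291622, +0.488495, -0.822393), ω = 0.5431.
R = I cosω + sinω [n̂]ₓ + (1−cosω) n̂n̂ᵀ gives
  R = [+0.868348, +0.445504, +0.217942; -0.404508, +0.890447, -0.208513; -0.286959, +0.092903, +0.953427]
β = atan2(√(R₁₃²+R₂₃²), R₃₃) = 0.306394; α = atan2(R₂₃, R₁₃) mod 2π = 5.519893; γ = atan2(R₃₂, −R₃₁) mod 2π = 0.313100
d^3_{2,0}(β=0.3064) via the finite sum:
Half-angle: c=0.988288, s=0.152599. N=√(120·1·6·6)=65.726707
Admissible k: 0..1 (factorial args all ≥0)
  k=0: (−1)^2·65.7267/(12)·0.9883^4·0.1526^2 = +0.121674
  k=1: (−1)^3·65.7267/(12)·0.9883^2·0.1526^4 = -0.002901
d^3_{2,0}(0.3064) = +0.121674 -0.002901 = +0.118773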